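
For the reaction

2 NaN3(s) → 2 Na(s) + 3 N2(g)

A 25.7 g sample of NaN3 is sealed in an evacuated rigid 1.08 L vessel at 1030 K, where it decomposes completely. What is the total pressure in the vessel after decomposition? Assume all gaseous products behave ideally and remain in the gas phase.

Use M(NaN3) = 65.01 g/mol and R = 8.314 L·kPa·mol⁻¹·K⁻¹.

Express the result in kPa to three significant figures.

n(NaN3) = 25.7 / 65.01 = 0.3953 mol
n(gas produced) = (3/2) × 0.3953 = 0.5929 mol
P = nRT/V = 0.5929 × 8.314 × 1030 / 1.08 = 4701 kPa

4700 kPa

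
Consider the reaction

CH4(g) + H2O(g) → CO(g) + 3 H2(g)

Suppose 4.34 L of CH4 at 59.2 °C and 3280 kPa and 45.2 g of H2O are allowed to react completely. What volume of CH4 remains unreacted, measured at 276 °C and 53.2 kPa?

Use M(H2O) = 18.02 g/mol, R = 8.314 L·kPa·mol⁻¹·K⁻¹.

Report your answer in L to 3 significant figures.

227 L

n(CH4) = PV/RT = (3280 × 4.34) / (8.314 × 332.35) = 5.152 mol
n(H2O) = 45.2 / 18.02 = 2.508 mol
For 5.152 mol CH4, stoichiometry requires (1/1) × 5.152 = 5.152 mol H2O; 2.508 mol is available, so H2O is limiting.
n(CH4) consumed = (1/1) × 2.508 = 2.508 mol; remaining = 5.152 − 2.508 = 2.644 mol
V(CH4) = nRT/P = 2.644 × 8.314 × 549.15 / 53.2 = 226.9 L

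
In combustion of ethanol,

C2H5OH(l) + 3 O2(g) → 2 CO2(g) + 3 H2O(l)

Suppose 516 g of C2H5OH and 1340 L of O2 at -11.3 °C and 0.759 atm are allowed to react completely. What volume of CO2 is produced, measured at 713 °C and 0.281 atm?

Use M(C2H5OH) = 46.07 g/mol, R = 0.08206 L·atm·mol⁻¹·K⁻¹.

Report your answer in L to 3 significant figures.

n(C2H5OH) = 516 / 46.07 = 11.20 mol
n(O2) = PV/RT = (0.759 × 1340) / (0.08206 × 261.85) = 47.33 mol
For 11.20 mol C2H5OH, stoichiometry requires (3/1) × 11.20 = 33.60 mol O2; 47.33 mol is available, so C2H5OH is limiting.
n(CO2) = (2/1) × 11.20 = 22.40 mol
V(CO2) = nRT/P = 22.40 × 0.08206 × 986.15 / 0.281 = 6451 L

6450 L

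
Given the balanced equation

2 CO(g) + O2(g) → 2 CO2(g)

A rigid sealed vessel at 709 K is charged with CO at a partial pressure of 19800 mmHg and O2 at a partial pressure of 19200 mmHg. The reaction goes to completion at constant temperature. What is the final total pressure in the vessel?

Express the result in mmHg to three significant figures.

At constant V, partial pressures at 709 K are proportional to moles, so apply stoichiometry directly to pressures.
P(O2) required for 19800 mmHg of CO = (1/2) × 19800 = 9900 mmHg; available 19200 mmHg, so CO is limiting.
P(O2) remaining = 19200 − (1/2) × 19800 = 9300 mmHg
P(gaseous products) = (2)/2 × 19800 = 19800 mmHg
P_total at 709 K = 9300 + 19800 = 29100 mmHg

29100 mmHg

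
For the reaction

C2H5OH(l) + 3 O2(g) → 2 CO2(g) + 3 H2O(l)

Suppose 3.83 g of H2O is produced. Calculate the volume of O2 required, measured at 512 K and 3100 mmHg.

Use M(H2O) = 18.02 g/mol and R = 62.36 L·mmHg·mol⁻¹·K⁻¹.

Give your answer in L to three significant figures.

2.19 L

n(H2O) = 3.830 / 18.02 = 0.2125 mol
n(O2) = (3/3) × 0.2125 = 0.2125 mol
V = nRT/P = 0.2125 × 62.36 × 512 / 3100 = 2.189 L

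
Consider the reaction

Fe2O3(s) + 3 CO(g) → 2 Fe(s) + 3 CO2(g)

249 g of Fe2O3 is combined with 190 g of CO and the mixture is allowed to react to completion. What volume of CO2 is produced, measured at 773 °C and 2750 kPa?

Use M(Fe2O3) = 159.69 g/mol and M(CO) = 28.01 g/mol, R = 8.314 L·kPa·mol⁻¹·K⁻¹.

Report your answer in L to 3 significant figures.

14.8 L

n(Fe2O3) = 249 / 159.69 = 1.559 mol
n(CO) = 190 / 28.01 = 6.783 mol
For 1.559 mol Fe2O3, stoichiometry requires (3/1) × 1.559 = 4.677 mol CO; 6.783 mol is available, so Fe2O3 is limiting.
n(CO2) = (3/1) × 1.559 = 4.677 mol
V(CO2) = nRT/P = 4.677 × 8.314 × 1046.15 / 2750 = 14.79 L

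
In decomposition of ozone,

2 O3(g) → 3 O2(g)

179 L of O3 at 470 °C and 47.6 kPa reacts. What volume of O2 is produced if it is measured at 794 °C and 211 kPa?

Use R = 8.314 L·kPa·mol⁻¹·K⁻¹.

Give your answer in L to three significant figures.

87.0 L

n(O3) = PV/RT = (47.6 × 179) / (8.314 × 743.15) = 1.379 mol
n(O2) = (3/2) × 1.379 = 2.069 mol
V = nRT/P = 2.069 × 8.314 × 1067.15 / 211 = 87.00 L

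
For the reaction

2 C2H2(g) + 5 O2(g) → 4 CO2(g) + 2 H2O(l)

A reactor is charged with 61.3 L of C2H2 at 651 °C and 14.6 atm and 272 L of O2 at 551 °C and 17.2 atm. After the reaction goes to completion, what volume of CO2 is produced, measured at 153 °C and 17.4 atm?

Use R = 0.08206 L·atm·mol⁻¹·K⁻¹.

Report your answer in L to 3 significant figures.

47.4 L

n(C2H2) = PV/RT = (14.6 × 61.3) / (0.08206 × 924.15) = 11.80 mol
n(O2) = PV/RT = (17.2 × 272) / (0.08206 × 824.15) = 69.18 mol
For 11.80 mol C2H2, stoichiometry requires (5/2) × 11.80 = 29.50 mol O2; 69.18 mol is available, so C2H2 is limiting.
n(CO2) = (4/2) × 11.80 = 23.60 mol
V(CO2) = nRT/P = 23.60 × 0.08206 × 426.15 / 17.4 = 47.43 L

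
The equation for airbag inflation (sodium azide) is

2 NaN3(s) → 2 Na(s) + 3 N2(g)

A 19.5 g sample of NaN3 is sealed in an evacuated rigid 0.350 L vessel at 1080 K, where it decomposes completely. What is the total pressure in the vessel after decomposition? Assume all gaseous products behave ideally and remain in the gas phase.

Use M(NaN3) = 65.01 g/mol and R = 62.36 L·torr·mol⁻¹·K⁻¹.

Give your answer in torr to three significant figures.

86600 torr

n(NaN3) = 19.5 / 65.01 = 0.3000 mol
n(gas produced) = (3/2) × 0.3000 = 0.4500 mol
P = nRT/V = 0.4500 × 62.36 × 1080 / 0.350 = 86590 torr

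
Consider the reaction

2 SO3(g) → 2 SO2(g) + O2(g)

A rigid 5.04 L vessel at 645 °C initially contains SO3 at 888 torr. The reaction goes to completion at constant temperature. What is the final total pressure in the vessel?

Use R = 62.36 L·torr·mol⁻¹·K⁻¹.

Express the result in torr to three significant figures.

1330 torr

Rigid vessel, constant T ⇒ P scales with total gas moles (2 → 3).
P_final = (3/2) × 888 = 1332 torr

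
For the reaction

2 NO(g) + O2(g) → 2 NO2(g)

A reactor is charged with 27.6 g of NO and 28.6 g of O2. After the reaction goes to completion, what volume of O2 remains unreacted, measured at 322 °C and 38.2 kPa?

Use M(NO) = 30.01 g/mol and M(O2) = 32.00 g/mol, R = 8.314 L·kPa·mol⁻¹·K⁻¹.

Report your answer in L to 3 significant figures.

56.2 L

n(NO) = 27.6 / 30.01 = 0.9197 mol
n(O2) = 28.6 / 32.00 = 0.8938 mol
For 0.9197 mol NO, stoichiometry requires (1/2) × 0.9197 = 0.4598 mol O2; 0.8938 mol is available, so NO is limiting.
n(O2) consumed = (1/2) × 0.9197 = 0.4598 mol; remaining = 0.8938 − 0.4598 = 0.4340 mol
V(O2) = nRT/P = 0.4340 × 8.314 × 595.15 / 38.2 = 56.22 L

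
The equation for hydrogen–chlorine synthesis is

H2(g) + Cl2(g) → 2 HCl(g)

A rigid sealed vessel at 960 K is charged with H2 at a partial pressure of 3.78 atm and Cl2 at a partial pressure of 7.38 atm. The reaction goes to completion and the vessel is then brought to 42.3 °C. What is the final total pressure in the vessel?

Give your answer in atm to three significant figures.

At constant V, partial pressures at 960 K are proportional to moles, so apply stoichiometry directly to pressures.
P(Cl2) required for 3.78 atm of H2 = (1/1) × 3.78 = 3.780 atm; available 7.38 atm, so H2 is limiting.
P(Cl2) remaining = 7.38 − (1/1) × 3.78 = 3.600 atm
P(gaseous products) = (2)/1 × 3.78 = 7.560 atm
P_total at 960 K = 3.600 + 7.560 = 11.16 atm
Scaling to 42.3 °C: P = 11.16 × 315.45/960 = 3.667 atm

3.67 atm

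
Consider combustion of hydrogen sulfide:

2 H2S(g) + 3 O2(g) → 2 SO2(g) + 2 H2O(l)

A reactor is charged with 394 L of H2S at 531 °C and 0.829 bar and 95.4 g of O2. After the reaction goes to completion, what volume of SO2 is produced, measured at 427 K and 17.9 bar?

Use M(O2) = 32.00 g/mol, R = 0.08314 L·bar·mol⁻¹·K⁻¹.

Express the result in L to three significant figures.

n(H2S) = PV/RT = (0.829 × 394) / (0.08314 × 804.15) = 4.885 mol
n(O2) = 95.4 / 32.00 = 2.981 mol
For 4.885 mol H2S, stoichiometry requires (3/2) × 4.885 = 7.327 mol O2; 2.981 mol is available, so O2 is limiting.
n(SO2) = (2/3) × 2.981 = 1.987 mol
V(SO2) = nRT/P = 1.987 × 0.08314 × 427 / 17.9 = 3.941 L

3.94 L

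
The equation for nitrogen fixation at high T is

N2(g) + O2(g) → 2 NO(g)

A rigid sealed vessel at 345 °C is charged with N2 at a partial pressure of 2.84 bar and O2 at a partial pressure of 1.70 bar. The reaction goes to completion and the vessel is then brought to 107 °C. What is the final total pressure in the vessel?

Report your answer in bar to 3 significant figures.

At constant V, partial pressures at 345 °C are proportional to moles, so apply stoichiometry directly to pressures.
P(O2) required for 2.84 bar of N2 = (1/1) × 2.84 = 2.840 bar; available 1.70 bar, so O2 is limiting.
P(N2) remaining = 2.84 − (1/1) × 1.70 = 1.140 bar
P(gaseous products) = (2)/1 × 1.70 = 3.400 bar
P_total at 345 °C = 1.140 + 3.400 = 4.540 bar
Scaling to 107 °C: P = 4.540 × 380.15/618.15 = 2.792 bar

2.79 bar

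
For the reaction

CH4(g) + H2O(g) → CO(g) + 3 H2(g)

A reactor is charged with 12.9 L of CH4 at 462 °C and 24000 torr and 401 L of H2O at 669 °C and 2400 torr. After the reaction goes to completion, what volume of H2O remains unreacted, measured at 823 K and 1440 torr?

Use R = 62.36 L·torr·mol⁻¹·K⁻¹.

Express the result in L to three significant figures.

n(CH4) = PV/RT = (24000 × 12.9) / (62.36 × 735.15) = 6.753 mol
n(H2O) = PV/RT = (2400 × 401) / (62.36 × 942.15) = 16.38 mol
For 6.753 mol CH4, stoichiometry requires (1/1) × 6.753 = 6.753 mol H2O; 16.38 mol is available, so CH4 is limiting.
n(H2O) consumed = (1/1) × 6.753 = 6.753 mol; remaining = 16.38 − 6.753 = 9.627 mol
V(H2O) = nRT/P = 9.627 × 62.36 × 823 / 1440 = 343.1 L

343 L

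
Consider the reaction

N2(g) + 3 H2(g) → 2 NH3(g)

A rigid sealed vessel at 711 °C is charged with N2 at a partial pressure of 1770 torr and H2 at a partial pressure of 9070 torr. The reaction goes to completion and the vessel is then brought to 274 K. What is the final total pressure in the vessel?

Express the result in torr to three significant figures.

With V and T fixed, P_i ∝ n_i, so the mole ratios apply directly to partial pressures at 711 °C.
P(H2) required for 1770 torr of N2 = (3/1) × 1770 = 5310 torr; available 9070 torr, so N2 is limiting.
P(H2) remaining = 9070 − (3/1) × 1770 = 3760 torr
P(gaseous products) = (2)/1 × 1770 = 3540 torr
P_total at 711 °C = 3760 + 3540 = 7300 torr
Scaling to 274 K: P = 7300 × 274/984.15 = 2032 torr

2030 torr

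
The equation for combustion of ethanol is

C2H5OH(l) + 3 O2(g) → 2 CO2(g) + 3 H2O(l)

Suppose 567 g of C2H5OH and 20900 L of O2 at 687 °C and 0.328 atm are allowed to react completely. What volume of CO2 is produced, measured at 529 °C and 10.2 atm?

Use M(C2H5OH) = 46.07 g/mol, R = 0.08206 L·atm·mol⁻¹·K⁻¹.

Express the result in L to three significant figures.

n(C2H5OH) = 567 / 46.07 = 12.31 mol
n(O2) = PV/RT = (0.328 × 20900) / (0.08206 × 960.15) = 87.01 mol
For 12.31 mol C2H5OH, stoichiometry requires (3/1) × 12.31 = 36.93 mol O2; 87.01 mol is available, so C2H5OH is limiting.
n(CO2) = (2/1) × 12.31 = 24.62 mol
V(CO2) = nRT/P = 24.62 × 0.08206 × 802.15 / 10.2 = 158.9 L

159 L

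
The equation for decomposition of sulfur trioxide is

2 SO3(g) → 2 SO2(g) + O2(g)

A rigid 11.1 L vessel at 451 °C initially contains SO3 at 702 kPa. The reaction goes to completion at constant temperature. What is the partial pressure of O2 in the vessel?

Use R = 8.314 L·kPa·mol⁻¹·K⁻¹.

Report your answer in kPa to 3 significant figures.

n(SO3)₀ = PV/RT = (702 × 11.1) / (8.314 × 724.15) = 1.294 mol
n(O2) = (1/2) × 1.294 = 0.6470 mol
P(O2) = nRT/V = 0.6470 × 8.314 × 724.15 / 11.1 = 350.9 kPa

351 kPa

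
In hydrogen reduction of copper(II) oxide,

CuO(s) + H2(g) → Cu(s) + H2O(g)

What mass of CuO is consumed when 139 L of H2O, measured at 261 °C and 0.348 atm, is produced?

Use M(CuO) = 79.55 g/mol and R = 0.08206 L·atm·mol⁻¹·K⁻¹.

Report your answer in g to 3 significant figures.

87.8 g

n(H2O) = PV/RT = (0.348 × 139) / (0.08206 × 534.15) = 1.104 mol
n(CuO) = (1/1) × 1.104 = 1.104 mol
m(CuO) = 1.104 × 79.55 = 87.82 g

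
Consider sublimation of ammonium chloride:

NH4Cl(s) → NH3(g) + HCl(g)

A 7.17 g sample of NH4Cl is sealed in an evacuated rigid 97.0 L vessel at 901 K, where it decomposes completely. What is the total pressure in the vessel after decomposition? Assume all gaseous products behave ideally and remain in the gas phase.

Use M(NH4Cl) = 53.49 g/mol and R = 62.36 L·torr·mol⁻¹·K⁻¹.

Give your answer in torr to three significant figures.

n(NH4Cl) = 7.17 / 53.49 = 0.1340 mol
n(gas produced) = (2/1) × 0.1340 = 0.2680 mol
P = nRT/V = 0.2680 × 62.36 × 901 / 97.0 = 155.2 torr

155 torr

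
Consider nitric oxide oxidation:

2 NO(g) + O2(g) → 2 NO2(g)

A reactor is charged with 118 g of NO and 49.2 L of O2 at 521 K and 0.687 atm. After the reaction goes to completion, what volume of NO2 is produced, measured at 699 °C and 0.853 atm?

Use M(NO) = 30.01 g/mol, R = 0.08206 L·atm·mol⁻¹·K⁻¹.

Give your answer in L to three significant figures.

n(NO) = 118 / 30.01 = 3.932 mol
n(O2) = PV/RT = (0.687 × 49.2) / (0.08206 × 521) = 0.7906 mol
For 3.932 mol NO, stoichiometry requires (1/2) × 3.932 = 1.966 mol O2; 0.7906 mol is available, so O2 is limiting.
n(NO2) = (2/1) × 0.7906 = 1.581 mol
V(NO2) = nRT/P = 1.581 × 0.08206 × 972.15 / 0.853 = 147.9 L

148 L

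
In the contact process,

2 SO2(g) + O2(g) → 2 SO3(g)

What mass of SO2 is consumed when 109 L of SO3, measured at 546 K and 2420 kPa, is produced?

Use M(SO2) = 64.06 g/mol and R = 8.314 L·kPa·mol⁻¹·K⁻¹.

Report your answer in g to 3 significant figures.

3720 g

n(SO3) = PV/RT = (2420 × 109) / (8.314 × 546) = 58.11 mol
n(SO2) = (2/2) × 58.11 = 58.11 mol
m(SO2) = 58.11 × 64.06 = 3723 g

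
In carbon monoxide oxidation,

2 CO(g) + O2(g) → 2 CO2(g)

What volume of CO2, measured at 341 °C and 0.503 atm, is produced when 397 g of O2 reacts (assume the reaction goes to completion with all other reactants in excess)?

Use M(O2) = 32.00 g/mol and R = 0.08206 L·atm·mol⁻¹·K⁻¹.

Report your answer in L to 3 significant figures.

n(O2) = 397.0 / 32.00 = 12.41 mol
n(CO2) = (2/1) × 12.41 = 24.82 mol
V = nRT/P = 24.82 × 0.08206 × 614.15 / 0.503 = 2487 L

2490 L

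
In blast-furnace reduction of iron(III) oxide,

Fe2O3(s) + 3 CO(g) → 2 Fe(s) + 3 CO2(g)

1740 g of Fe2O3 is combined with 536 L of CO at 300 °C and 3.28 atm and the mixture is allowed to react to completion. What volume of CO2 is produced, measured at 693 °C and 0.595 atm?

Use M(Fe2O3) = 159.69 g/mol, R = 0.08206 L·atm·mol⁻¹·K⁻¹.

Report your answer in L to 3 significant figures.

4360 L

n(Fe2O3) = 1740 / 159.69 = 10.90 mol
n(CO) = PV/RT = (3.28 × 536) / (0.08206 × 573.15) = 37.38 mol
For 10.90 mol Fe2O3, stoichiometry requires (3/1) × 10.90 = 32.70 mol CO; 37.38 mol is available, so Fe2O3 is limiting.
n(CO2) = (3/1) × 10.90 = 32.70 mol
V(CO2) = nRT/P = 32.70 × 0.08206 × 966.15 / 0.595 = 4357 L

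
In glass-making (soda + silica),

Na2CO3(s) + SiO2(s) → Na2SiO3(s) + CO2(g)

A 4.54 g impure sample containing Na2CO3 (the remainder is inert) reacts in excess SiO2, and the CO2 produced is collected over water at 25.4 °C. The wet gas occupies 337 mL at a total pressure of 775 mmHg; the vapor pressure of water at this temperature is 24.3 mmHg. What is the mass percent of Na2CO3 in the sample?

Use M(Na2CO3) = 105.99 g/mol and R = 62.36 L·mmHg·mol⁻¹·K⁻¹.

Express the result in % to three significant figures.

P(CO2) = 775 − 24.3 = 750.7 mmHg
n(CO2) = PV/RT = (750.7 × 0.3370) / (62.36 × 298.55) = 0.01359 mol
n(Na2CO3) = (1/1) × 0.01359 = 0.01359 mol
m(Na2CO3) = 0.01359 × 105.99 = 1.440 g
%Na2CO3 = 1.440 / 4.54 × 100 = 31.72%

31.7 %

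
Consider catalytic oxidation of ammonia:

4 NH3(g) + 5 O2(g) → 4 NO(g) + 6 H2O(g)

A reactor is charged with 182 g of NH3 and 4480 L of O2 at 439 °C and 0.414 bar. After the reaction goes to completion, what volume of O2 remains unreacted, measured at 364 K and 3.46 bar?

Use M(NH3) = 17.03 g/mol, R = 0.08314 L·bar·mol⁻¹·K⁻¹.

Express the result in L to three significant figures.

n(NH3) = 182 / 17.03 = 10.69 mol
n(O2) = PV/RT = (0.414 × 4480) / (0.08314 × 712.15) = 31.33 mol
For 10.69 mol NH3, stoichiometry requires (5/4) × 10.69 = 13.36 mol O2; 31.33 mol is available, so NH3 is limiting.
n(O2) consumed = (5/4) × 10.69 = 13.36 mol; remaining = 31.33 − 13.36 = 17.97 mol
V(O2) = nRT/P = 17.97 × 0.08314 × 364 / 3.46 = 157.2 L

157 L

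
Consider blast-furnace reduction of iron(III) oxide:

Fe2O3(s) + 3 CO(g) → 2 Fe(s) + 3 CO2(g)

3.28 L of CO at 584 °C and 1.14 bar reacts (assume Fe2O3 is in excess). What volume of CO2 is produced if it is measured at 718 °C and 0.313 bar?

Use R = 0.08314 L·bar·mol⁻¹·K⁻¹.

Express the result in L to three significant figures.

n(CO) = PV/RT = (1.14 × 3.28) / (0.08314 × 857.15) = 0.05247 mol
n(CO2) = (3/3) × 0.05247 = 0.05247 mol
V = nRT/P = 0.05247 × 0.08314 × 991.15 / 0.313 = 13.81 L

13.8 L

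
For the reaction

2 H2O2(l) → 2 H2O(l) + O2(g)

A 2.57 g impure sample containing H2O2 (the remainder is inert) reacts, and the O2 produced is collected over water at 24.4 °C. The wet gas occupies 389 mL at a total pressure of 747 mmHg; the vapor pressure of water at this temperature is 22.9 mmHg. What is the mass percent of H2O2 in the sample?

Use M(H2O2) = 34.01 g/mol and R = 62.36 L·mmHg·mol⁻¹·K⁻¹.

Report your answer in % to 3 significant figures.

40.2 %

P(O2) = 747 − 22.9 = 724.1 mmHg
n(O2) = PV/RT = (724.1 × 0.3890) / (62.36 × 297.55) = 0.01518 mol
n(H2O2) = (2/1) × 0.01518 = 0.03036 mol
m(H2O2) = 0.03036 × 34.01 = 1.033 g
%H2O2 = 1.033 / 2.57 × 100 = 40.19%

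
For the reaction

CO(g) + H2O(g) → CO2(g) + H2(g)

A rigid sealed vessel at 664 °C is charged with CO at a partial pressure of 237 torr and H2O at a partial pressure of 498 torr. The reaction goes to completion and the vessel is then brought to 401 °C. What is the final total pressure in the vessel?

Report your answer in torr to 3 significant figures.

Because the vessel is rigid and T is held at 664 °C, work the stoichiometry in partial pressures (P_i = n_iRT/V).
P(H2O) required for 237 torr of CO = (1/1) × 237 = 237.0 torr; available 498 torr, so CO is limiting.
P(H2O) remaining = 498 − (1/1) × 237 = 261.0 torr
P(gaseous products) = (1+1)/1 × 237 = 474.0 torr
P_total at 664 °C = 261.0 + 474.0 = 735.0 torr
Scaling to 401 °C: P = 735.0 × 674.15/937.15 = 528.7 torr

529 torr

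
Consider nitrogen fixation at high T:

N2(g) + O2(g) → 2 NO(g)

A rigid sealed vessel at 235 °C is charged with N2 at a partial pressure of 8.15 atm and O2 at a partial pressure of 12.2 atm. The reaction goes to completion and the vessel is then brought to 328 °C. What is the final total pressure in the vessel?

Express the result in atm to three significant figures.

At constant V, partial pressures at 235 °C are proportional to moles, so apply stoichiometry directly to pressures.
P(O2) required for 8.15 atm of N2 = (1/1) × 8.15 = 8.150 atm; available 12.2 atm, so N2 is limiting.
P(O2) remaining = 12.2 − (1/1) × 8.15 = 4.050 atm
P(gaseous products) = (2)/1 × 8.15 = 16.30 atm
P_total at 235 °C = 4.050 + 16.30 = 20.35 atm
Scaling to 328 °C: P = 20.35 × 601.15/508.15 = 24.07 atm

24.1 atm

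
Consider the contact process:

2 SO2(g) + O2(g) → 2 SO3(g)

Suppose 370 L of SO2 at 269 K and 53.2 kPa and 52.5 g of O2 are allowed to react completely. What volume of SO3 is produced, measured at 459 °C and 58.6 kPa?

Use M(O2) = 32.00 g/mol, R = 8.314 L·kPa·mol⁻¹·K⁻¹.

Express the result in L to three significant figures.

n(SO2) = PV/RT = (53.2 × 370) / (8.314 × 269) = 8.801 mol
n(O2) = 52.5 / 32.00 = 1.641 mol
For 8.801 mol SO2, stoichiometry requires (1/2) × 8.801 = 4.401 mol O2; 1.641 mol is available, so O2 is limiting.
n(SO3) = (2/1) × 1.641 = 3.282 mol
V(SO3) = nRT/P = 3.282 × 8.314 × 732.15 / 58.6 = 340.9 L

341 L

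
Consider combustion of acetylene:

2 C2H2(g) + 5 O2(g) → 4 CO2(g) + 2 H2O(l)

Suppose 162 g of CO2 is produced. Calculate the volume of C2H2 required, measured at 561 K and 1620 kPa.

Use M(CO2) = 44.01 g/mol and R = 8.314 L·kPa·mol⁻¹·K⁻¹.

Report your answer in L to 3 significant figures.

5.30 L

n(CO2) = 162.0 / 44.01 = 3.681 mol
n(C2H2) = (2/4) × 3.681 = 1.841 mol
V = nRT/P = 1.841 × 8.314 × 561 / 1620 = 5.300 L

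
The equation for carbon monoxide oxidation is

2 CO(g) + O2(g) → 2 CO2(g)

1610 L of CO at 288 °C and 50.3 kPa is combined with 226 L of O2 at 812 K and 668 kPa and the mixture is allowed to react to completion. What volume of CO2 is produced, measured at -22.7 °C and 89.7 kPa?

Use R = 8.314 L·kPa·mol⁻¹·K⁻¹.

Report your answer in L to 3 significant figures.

n(CO) = PV/RT = (50.3 × 1610) / (8.314 × 561.15) = 17.36 mol
n(O2) = PV/RT = (668 × 226) / (8.314 × 812) = 22.36 mol
For 17.36 mol CO, stoichiometry requires (1/2) × 17.36 = 8.680 mol O2; 22.36 mol is available, so CO is limiting.
n(CO2) = (2/2) × 17.36 = 17.36 mol
V(CO2) = nRT/P = 17.36 × 8.314 × 250.45 / 89.7 = 403.0 L

403 L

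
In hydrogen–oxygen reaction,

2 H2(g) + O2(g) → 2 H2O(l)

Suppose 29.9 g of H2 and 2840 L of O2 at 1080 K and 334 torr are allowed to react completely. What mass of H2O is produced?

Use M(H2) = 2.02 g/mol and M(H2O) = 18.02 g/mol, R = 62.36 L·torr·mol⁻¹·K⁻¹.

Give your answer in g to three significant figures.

n(H2) = 29.9 / 2.02 = 14.80 mol
n(O2) = PV/RT = (334 × 2840) / (62.36 × 1080) = 14.08 mol
For 14.80 mol H2, stoichiometry requires (1/2) × 14.80 = 7.400 mol O2; 14.08 mol is available, so H2 is limiting.
n(H2O) = (2/2) × 14.80 = 14.80 mol
m(H2O) = 14.80 × 18.02 = 266.7 g

267 g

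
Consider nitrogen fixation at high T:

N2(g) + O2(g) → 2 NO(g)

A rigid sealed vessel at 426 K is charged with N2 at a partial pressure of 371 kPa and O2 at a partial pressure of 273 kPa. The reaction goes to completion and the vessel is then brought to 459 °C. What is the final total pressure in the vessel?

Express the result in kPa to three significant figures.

At constant V, partial pressures at 426 K are proportional to moles, so apply stoichiometry directly to pressures.
P(O2) required for 371 kPa of N2 = (1/1) × 371 = 371.0 kPa; available 273 kPa, so O2 is limiting.
P(N2) remaining = 371 − (1/1) × 273 = 98.00 kPa
P(gaseous products) = (2)/1 × 273 = 546.0 kPa
P_total at 426 K = 98.00 + 546.0 = 644.0 kPa
Scaling to 459 °C: P = 644.0 × 732.15/426 = 1107 kPa

1110 kPa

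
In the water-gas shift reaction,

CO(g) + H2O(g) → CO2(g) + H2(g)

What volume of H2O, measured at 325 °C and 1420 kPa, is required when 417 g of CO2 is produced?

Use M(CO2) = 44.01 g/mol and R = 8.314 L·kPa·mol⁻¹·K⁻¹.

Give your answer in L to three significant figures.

33.2 L

n(CO2) = 417.0 / 44.01 = 9.475 mol
n(H2O) = (1/1) × 9.475 = 9.475 mol
V = nRT/P = 9.475 × 8.314 × 598.15 / 1420 = 33.18 L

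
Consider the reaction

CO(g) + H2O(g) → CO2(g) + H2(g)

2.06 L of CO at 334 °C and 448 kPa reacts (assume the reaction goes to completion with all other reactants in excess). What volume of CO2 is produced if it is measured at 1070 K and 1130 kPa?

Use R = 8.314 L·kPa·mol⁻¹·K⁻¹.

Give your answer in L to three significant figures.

n(CO) = PV/RT = (448 × 2.06) / (8.314 × 607.15) = 0.1828 mol
n(CO2) = (1/1) × 0.1828 = 0.1828 mol
V = nRT/P = 0.1828 × 8.314 × 1070 / 1130 = 1.439 L

1.44 L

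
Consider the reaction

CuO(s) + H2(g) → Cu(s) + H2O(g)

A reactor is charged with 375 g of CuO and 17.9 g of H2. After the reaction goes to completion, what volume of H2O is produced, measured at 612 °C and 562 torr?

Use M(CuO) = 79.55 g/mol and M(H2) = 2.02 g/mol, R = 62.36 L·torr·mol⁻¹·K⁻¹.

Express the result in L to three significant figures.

463 L

n(CuO) = 375 / 79.55 = 4.714 mol
n(H2) = 17.9 / 2.02 = 8.861 mol
For 4.714 mol CuO, stoichiometry requires (1/1) × 4.714 = 4.714 mol H2; 8.861 mol is available, so CuO is limiting.
n(H2O) = (1/1) × 4.714 = 4.714 mol
V(H2O) = nRT/P = 4.714 × 62.36 × 885.15 / 562 = 463.0 L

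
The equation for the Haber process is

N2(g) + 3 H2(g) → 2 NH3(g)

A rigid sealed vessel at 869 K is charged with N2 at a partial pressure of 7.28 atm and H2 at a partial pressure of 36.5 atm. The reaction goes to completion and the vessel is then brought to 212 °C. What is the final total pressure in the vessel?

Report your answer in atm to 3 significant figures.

At constant V, partial pressures at 869 K are proportional to moles, so apply stoichiometry directly to pressures.
P(H2) required for 7.28 atm of N2 = (3/1) × 7.28 = 21.84 atm; available 36.5 atm, so N2 is limiting.
P(H2) remaining = 36.5 − (3/1) × 7.28 = 14.66 atm
P(gaseous products) = (2)/1 × 7.28 = 14.56 atm
P_total at 869 K = 14.66 + 14.56 = 29.22 atm
Scaling to 212 °C: P = 29.22 × 485.15/869 = 16.31 atm

16.3 atm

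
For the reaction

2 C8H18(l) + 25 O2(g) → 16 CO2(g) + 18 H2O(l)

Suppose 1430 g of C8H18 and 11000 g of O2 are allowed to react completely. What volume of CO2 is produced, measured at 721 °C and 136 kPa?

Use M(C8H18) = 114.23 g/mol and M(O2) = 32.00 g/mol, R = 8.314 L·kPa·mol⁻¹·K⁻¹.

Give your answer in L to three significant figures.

n(C8H18) = 1430 / 114.23 = 12.52 mol
n(O2) = 11000 / 32.00 = 343.8 mol
For 12.52 mol C8H18, stoichiometry requires (25/2) × 12.52 = 156.5 mol O2; 343.8 mol is available, so C8H18 is limiting.
n(CO2) = (16/2) × 12.52 = 100.2 mol
V(CO2) = nRT/P = 100.2 × 8.314 × 994.15 / 136 = 6090 L

6090 L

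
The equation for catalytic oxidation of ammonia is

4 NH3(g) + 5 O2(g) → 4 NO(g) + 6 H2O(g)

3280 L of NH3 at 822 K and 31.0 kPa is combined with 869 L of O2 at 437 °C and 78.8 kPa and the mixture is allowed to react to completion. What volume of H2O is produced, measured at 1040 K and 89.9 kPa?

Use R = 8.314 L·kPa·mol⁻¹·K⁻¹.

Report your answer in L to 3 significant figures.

1340 L

n(NH3) = PV/RT = (31.0 × 3280) / (8.314 × 822) = 14.88 mol
n(O2) = PV/RT = (78.8 × 869) / (8.314 × 710.15) = 11.60 mol
For 14.88 mol NH3, stoichiometry requires (5/4) × 14.88 = 18.60 mol O2; 11.60 mol is available, so O2 is limiting.
n(H2O) = (6/5) × 11.60 = 13.92 mol
V(H2O) = nRT/P = 13.92 × 8.314 × 1040 / 89.9 = 1339 L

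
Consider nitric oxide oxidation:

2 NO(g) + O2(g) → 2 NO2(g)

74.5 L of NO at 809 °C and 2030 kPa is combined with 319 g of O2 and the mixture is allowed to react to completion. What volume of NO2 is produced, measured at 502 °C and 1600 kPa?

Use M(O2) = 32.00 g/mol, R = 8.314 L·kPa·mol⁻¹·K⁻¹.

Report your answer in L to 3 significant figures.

67.7 L

n(NO) = PV/RT = (2030 × 74.5) / (8.314 × 1082.15) = 16.81 mol
n(O2) = 319 / 32.00 = 9.969 mol
For 16.81 mol NO, stoichiometry requires (1/2) × 16.81 = 8.405 mol O2; 9.969 mol is available, so NO is limiting.
n(NO2) = (2/2) × 16.81 = 16.81 mol
V(NO2) = nRT/P = 16.81 × 8.314 × 775.15 / 1600 = 67.71 L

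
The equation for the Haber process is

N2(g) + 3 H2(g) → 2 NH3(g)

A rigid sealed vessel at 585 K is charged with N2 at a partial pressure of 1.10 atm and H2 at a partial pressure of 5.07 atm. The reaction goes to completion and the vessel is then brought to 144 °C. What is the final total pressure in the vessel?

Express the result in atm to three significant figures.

2.83 atm

Because the vessel is rigid and T is held at 585 K, work the stoichiometry in partial pressures (P_i = n_iRT/V).
P(H2) required for 1.10 atm of N2 = (3/1) × 1.10 = 3.300 atm; available 5.07 atm, so N2 is limiting.
P(H2) remaining = 5.07 − (3/1) × 1.10 = 1.770 atm
P(gaseous products) = (2)/1 × 1.10 = 2.200 atm
P_total at 585 K = 1.770 + 2.200 = 3.970 atm
Scaling to 144 °C: P = 3.970 × 417.15/585 = 2.831 atm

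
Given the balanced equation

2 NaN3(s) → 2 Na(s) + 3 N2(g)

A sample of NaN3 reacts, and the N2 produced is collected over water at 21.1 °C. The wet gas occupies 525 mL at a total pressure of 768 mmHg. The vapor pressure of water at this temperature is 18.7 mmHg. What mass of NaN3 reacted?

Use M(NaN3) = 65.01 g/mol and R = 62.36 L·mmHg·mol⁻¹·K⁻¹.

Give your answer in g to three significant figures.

P(N2) = 768 − 18.7 = 749.3 mmHg
n(N2) = PV/RT = (749.3 × 0.5250) / (62.36 × 294.25) = 0.02144 mol
n(NaN3) = (2/3) × 0.02144 = 0.01429 mol
m(NaN3) = 0.01429 × 65.01 = 0.9290 g

0.929 g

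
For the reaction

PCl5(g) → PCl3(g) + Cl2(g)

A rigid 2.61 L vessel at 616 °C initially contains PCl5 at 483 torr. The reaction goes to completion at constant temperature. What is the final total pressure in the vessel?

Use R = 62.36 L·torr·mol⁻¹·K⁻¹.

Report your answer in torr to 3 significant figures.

966 torr

Since T and V are fixed, P_final/P_initial = n_final/n_initial = 2/1.
P_final = (2/1) × 483 = 966.0 torr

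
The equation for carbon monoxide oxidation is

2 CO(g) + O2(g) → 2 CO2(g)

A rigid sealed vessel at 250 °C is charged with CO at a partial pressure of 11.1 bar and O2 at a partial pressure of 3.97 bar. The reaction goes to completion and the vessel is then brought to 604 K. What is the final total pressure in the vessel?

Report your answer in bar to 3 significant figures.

12.8 bar

With V and T fixed, P_i ∝ n_i, so the mole ratios apply directly to partial pressures at 250 °C.
P(O2) required for 11.1 bar of CO = (1/2) × 11.1 = 5.550 bar; available 3.97 bar, so O2 is limiting.
P(CO) remaining = 11.1 − (2/1) × 3.97 = 3.160 bar
P(gaseous products) = (2)/1 × 3.97 = 7.940 bar
P_total at 250 °C = 3.160 + 7.940 = 11.10 bar
Scaling to 604 K: P = 11.10 × 604/523.15 = 12.82 bar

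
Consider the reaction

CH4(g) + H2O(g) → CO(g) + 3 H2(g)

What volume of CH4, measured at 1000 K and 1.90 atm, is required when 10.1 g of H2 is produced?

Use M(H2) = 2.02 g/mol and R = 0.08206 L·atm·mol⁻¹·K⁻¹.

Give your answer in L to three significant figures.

n(H2) = 10.10 / 2.02 = 5.000 mol
n(CH4) = (1/3) × 5.000 = 1.667 mol
V = nRT/P = 1.667 × 0.08206 × 1000 / 1.90 = 72.00 L

72.0 L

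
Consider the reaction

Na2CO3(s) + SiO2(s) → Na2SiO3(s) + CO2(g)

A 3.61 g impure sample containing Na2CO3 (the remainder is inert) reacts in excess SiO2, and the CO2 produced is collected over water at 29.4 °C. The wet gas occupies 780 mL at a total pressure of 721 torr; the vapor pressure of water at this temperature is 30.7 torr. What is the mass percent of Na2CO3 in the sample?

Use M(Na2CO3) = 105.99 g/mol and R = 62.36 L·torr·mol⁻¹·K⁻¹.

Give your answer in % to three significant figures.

83.8 %

P(CO2) = 721 − 30.7 = 690.3 torr
n(CO2) = PV/RT = (690.3 × 0.7800) / (62.36 × 302.55) = 0.02854 mol
n(Na2CO3) = (1/1) × 0.02854 = 0.02854 mol
m(Na2CO3) = 0.02854 × 105.99 = 3.025 g
%Na2CO3 = 3.025 / 3.61 × 100 = 83.80%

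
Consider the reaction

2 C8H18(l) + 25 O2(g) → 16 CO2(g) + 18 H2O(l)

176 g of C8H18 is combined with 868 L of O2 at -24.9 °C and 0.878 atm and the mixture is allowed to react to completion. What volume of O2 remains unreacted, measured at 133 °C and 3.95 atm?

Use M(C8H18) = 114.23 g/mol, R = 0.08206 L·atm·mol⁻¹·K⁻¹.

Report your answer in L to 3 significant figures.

153 L

n(C8H18) = 176 / 114.23 = 1.541 mol
n(O2) = PV/RT = (0.878 × 868) / (0.08206 × 248.25) = 37.41 mol
For 1.541 mol C8H18, stoichiometry requires (25/2) × 1.541 = 19.26 mol O2; 37.41 mol is available, so C8H18 is limiting.
n(O2) consumed = (25/2) × 1.541 = 19.26 mol; remaining = 37.41 − 19.26 = 18.15 mol
V(O2) = nRT/P = 18.15 × 0.08206 × 406.15 / 3.95 = 153.1 L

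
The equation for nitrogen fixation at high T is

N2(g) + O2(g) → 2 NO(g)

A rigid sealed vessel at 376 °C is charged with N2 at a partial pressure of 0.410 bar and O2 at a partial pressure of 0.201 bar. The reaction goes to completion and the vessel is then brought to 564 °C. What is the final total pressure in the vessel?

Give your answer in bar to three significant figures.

At constant V, partial pressures at 376 °C are proportional to moles, so apply stoichiometry directly to pressures.
P(O2) required for 0.410 bar of N2 = (1/1) × 0.410 = 0.4100 bar; available 0.201 bar, so O2 is limiting.
P(N2) remaining = 0.410 − (1/1) × 0.201 = 0.2090 bar
P(gaseous products) = (2)/1 × 0.201 = 0.4020 bar
P_total at 376 °C = 0.2090 + 0.4020 = 0.6110 bar
Scaling to 564 °C: P = 0.6110 × 837.15/649.15 = 0.7880 bar

0.788 bar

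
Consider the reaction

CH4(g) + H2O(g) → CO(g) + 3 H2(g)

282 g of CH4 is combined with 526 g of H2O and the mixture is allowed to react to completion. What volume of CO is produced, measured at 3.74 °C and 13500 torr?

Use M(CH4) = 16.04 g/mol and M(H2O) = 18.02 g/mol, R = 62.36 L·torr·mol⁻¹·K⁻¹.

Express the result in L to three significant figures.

n(CH4) = 282 / 16.04 = 17.58 mol
n(H2O) = 526 / 18.02 = 29.19 mol
For 17.58 mol CH4, stoichiometry requires (1/1) × 17.58 = 17.58 mol H2O; 29.19 mol is available, so CH4 is limiting.
n(CO) = (1/1) × 17.58 = 17.58 mol
V(CO) = nRT/P = 17.58 × 62.36 × 276.89 / 13500 = 22.49 L

22.5 L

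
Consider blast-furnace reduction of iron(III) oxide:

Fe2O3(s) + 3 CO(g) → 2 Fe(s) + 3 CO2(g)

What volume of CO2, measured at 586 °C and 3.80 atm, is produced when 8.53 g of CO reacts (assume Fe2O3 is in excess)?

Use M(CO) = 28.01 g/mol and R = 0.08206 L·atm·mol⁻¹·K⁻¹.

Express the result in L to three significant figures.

n(CO) = 8.530 / 28.01 = 0.3045 mol
n(CO2) = (3/3) × 0.3045 = 0.3045 mol
V = nRT/P = 0.3045 × 0.08206 × 859.15 / 3.80 = 5.649 L

5.65 L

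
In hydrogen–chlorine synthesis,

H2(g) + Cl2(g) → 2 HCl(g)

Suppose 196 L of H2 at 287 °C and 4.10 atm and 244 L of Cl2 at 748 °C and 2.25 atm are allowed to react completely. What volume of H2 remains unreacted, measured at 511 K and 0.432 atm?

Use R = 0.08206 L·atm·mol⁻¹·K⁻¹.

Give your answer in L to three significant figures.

n(H2) = PV/RT = (4.10 × 196) / (0.08206 × 560.15) = 17.48 mol
n(Cl2) = PV/RT = (2.25 × 244) / (0.08206 × 1021.15) = 6.552 mol
For 17.48 mol H2, stoichiometry requires (1/1) × 17.48 = 17.48 mol Cl2; 6.552 mol is available, so Cl2 is limiting.
n(H2) consumed = (1/1) × 6.552 = 6.552 mol; remaining = 17.48 − 6.552 = 10.93 mol
V(H2) = nRT/P = 10.93 × 0.08206 × 511 / 0.432 = 1061 L

1060 L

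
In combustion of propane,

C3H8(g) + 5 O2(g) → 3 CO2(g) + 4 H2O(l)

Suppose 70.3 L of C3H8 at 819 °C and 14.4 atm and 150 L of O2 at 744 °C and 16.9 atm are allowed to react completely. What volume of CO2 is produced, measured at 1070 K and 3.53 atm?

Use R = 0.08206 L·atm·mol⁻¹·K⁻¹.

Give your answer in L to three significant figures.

453 L

n(C3H8) = PV/RT = (14.4 × 70.3) / (0.08206 × 1092.15) = 11.30 mol
n(O2) = PV/RT = (16.9 × 150) / (0.08206 × 1017.15) = 30.37 mol
For 11.30 mol C3H8, stoichiometry requires (5/1) × 11.30 = 56.50 mol O2; 30.37 mol is available, so O2 is limiting.
n(CO2) = (3/5) × 30.37 = 18.22 mol
V(CO2) = nRT/P = 18.22 × 0.08206 × 1070 / 3.53 = 453.2 L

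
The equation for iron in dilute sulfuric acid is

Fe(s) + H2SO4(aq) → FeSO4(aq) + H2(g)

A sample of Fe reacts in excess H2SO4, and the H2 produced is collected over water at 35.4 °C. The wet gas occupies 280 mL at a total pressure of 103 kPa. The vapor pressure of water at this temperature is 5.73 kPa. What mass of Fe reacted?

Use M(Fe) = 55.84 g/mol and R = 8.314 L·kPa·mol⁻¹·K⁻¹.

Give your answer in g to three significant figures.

0.593 g

P(H2) = 103 − 5.73 = 97.27 kPa
n(H2) = PV/RT = (97.27 × 0.2800) / (8.314 × 308.55) = 0.01062 mol
n(Fe) = (1/1) × 0.01062 = 0.01062 mol
m(Fe) = 0.01062 × 55.84 = 0.5930 g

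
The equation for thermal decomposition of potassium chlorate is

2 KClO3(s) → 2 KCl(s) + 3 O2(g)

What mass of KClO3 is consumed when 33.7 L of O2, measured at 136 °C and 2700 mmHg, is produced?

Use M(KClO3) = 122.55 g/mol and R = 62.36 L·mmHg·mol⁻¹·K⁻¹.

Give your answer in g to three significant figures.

291 g

n(O2) = PV/RT = (2700 × 33.7) / (62.36 × 409.15) = 3.566 mol
n(KClO3) = (2/3) × 3.566 = 2.377 mol
m(KClO3) = 2.377 × 122.55 = 291.3 g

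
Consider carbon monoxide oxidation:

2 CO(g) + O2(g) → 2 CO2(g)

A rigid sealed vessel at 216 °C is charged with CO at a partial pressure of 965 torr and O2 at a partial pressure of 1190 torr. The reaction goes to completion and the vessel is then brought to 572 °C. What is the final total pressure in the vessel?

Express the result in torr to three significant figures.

With V and T fixed, P_i ∝ n_i, so the mole ratios apply directly to partial pressures at 216 °C.
P(O2) required for 965 torr of CO = (1/2) × 965 = 482.5 torr; available 1190 torr, so CO is limiting.
P(O2) remaining = 1190 − (1/2) × 965 = 707.5 torr
P(gaseous products) = (2)/2 × 965 = 965.0 torr
P_total at 216 °C = 707.5 + 965.0 = 1672 torr
Scaling to 572 °C: P = 1672 × 845.15/489.15 = 2889 torr

2890 torr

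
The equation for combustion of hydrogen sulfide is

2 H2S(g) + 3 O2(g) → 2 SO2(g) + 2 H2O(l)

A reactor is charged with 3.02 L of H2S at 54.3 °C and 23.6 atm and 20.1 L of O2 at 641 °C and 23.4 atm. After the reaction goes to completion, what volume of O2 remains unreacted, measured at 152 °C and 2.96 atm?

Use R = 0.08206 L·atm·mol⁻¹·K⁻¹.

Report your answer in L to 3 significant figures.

n(H2S) = PV/RT = (23.6 × 3.02) / (0.08206 × 327.45) = 2.652 mol
n(O2) = PV/RT = (23.4 × 20.1) / (0.08206 × 914.15) = 6.270 mol
For 2.652 mol H2S, stoichiometry requires (3/2) × 2.652 = 3.978 mol O2; 6.270 mol is available, so H2S is limiting.
n(O2) consumed = (3/2) × 2.652 = 3.978 mol; remaining = 6.270 − 3.978 = 2.292 mol
V(O2) = nRT/P = 2.292 × 0.08206 × 425.15 / 2.96 = 27.01 L

27.0 L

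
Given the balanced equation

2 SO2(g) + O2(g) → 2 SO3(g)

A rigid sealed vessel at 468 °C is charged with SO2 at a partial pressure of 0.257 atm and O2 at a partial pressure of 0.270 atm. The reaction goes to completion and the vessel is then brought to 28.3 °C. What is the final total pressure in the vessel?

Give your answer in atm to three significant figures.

0.162 atm

Because the vessel is rigid and T is held at 468 °C, work the stoichiometry in partial pressures (P_i = n_iRT/V).
P(O2) required for 0.257 atm of SO2 = (1/2) × 0.257 = 0.1285 atm; available 0.270 atm, so SO2 is limiting.
P(O2) remaining = 0.270 − (1/2) × 0.257 = 0.1415 atm
P(gaseous products) = (2)/2 × 0.257 = 0.2570 atm
P_total at 468 °C = 0.1415 + 0.2570 = 0.3985 atm
Scaling to 28.3 °C: P = 0.3985 × 301.45/741.15 = 0.1621 atm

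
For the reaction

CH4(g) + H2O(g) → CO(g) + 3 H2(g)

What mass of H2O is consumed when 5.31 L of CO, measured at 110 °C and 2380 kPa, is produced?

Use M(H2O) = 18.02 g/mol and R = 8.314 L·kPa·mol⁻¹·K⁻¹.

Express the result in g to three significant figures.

n(CO) = PV/RT = (2380 × 5.31) / (8.314 × 383.15) = 3.967 mol
n(H2O) = (1/1) × 3.967 = 3.967 mol
m(H2O) = 3.967 × 18.02 = 71.49 g

71.5 g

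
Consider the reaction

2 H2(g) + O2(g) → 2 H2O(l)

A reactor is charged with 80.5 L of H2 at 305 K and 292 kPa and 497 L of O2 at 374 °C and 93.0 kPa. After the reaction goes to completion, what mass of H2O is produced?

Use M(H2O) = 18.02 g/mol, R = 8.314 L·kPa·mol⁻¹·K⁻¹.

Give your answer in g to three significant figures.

167 g

n(H2) = PV/RT = (292 × 80.5) / (8.314 × 305) = 9.270 mol
n(O2) = PV/RT = (93.0 × 497) / (8.314 × 647.15) = 8.591 mol
For 9.270 mol H2, stoichiometry requires (1/2) × 9.270 = 4.635 mol O2; 8.591 mol is available, so H2 is limiting.
n(H2O) = (2/2) × 9.270 = 9.270 mol
m(H2O) = 9.270 × 18.02 = 167.0 g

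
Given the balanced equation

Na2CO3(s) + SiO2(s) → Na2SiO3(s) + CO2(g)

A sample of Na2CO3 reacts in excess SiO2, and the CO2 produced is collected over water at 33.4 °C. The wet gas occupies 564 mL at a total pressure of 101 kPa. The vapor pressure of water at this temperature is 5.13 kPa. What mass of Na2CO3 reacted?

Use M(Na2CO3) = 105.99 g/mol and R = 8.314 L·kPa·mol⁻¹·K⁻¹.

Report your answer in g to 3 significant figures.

2.25 g

P(CO2) = 101 − 5.13 = 95.87 kPa
n(CO2) = PV/RT = (95.87 × 0.5640) / (8.314 × 306.55) = 0.02122 mol
n(Na2CO3) = (1/1) × 0.02122 = 0.02122 mol
m(Na2CO3) = 0.02122 × 105.99 = 2.249 g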